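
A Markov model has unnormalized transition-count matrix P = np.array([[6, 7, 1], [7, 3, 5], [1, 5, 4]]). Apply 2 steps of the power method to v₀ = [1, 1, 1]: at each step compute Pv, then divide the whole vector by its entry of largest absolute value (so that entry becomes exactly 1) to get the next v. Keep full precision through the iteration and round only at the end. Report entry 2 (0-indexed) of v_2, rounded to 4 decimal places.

Pv0 = (14.00000, 15.00000, 10.00000); divide by 15.00000 → v1 = (0.93333, 1.00000, 0.66667)
Pv1 = (13.26667, 12.86667, 8.60000); divide by 13.26667 → v2 = (1.00000, 0.96985, 0.64824)
Requested entry of v2: 129/199 = 0.6482

0.6482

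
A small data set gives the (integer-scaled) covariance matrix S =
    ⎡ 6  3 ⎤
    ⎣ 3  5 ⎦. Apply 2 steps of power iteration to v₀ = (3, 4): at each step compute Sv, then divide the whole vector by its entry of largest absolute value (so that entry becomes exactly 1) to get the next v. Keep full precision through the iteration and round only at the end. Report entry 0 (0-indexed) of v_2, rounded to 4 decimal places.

1.0000

Sv0 = (30.00000, 29.00000); divide by 30.00000 → v1 = (1.00000, 0.96667)
Sv1 = (8.90000, 7.83333); divide by 8.90000 → v2 = (1.00000, 0.88015)
Requested entry of v2: 267/267 = 1.0000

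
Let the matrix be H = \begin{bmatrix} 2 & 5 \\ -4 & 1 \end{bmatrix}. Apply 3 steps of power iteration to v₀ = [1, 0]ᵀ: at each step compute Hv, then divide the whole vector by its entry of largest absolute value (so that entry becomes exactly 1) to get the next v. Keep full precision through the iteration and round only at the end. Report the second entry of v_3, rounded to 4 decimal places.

Hv0 = (2.00000, -4.00000); divide by -4.00000 → v1 = (-0.50000, 1.00000)
Hv1 = (4.00000, 3.00000); divide by 4.00000 → v2 = (1.00000, 0.75000)
Hv2 = (5.75000, -3.25000); divide by 5.75000 → v3 = (1.00000, -0.56522)
Requested entry of v3: 52/-92 = -0.5652

-0.5652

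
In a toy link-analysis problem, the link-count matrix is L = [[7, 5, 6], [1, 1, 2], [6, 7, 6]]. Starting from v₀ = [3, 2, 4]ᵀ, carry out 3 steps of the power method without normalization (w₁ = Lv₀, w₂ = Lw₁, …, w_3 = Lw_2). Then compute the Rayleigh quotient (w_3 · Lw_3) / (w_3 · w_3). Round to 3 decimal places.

13.897

w1 = Lv₀ = (55, 13, 56)
w2 = Lw1 = (786, 180, 757)
w3 = Lw2 = (10944, 2480, 10518)
Lw3 = (152116, 34460, 146132)
w3·Lw3 = 10944·152116 + 2480·34460 + 10518·146132 = 3287234680; w3·w3 = 10944·10944 + 2480·2480 + 10518·10518 = 236549860
λ ≈ 3287234680/236549860 = 13.897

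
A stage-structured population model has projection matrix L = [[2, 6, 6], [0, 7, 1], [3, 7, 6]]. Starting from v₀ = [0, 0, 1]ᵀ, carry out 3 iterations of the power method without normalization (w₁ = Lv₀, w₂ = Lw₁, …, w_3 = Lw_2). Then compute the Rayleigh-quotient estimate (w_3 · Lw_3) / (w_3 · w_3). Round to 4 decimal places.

w1 = Lv₀ = (2·0 + 6·0 + 6·1; 0·0 + 7·0 + 1·1; 3·0 + 7·0 + 6·1) = (6, 1, 6)
w2 = Lw1 = (2·6 + 6·1 + 6·6; 0·6 + 7·1 + 1·6; 3·6 + 7·1 + 6·6) = (54, 13, 61)
w3 = Lw2 = (552, 152, 619)
Lw3 = (5730, 1683, 6434)
w3·Lw3 = 552·5730 + 152·1683 + 619·6434 = 7401422; w3·w3 = 552·552 + 152·152 + 619·619 = 710969
λ ≈ 7401422/710969 = 10.4103

λ ≈ 10.4103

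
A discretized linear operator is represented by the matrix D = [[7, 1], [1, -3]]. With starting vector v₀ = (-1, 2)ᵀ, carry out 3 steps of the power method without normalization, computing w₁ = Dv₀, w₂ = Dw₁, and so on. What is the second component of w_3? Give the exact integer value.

-90

w1 = Dv₀ = (-5, -7)
w2 = Dw1 = (-42, 16)
w3 = Dw2 = (-278, -90)
The requested component of w3 is -90.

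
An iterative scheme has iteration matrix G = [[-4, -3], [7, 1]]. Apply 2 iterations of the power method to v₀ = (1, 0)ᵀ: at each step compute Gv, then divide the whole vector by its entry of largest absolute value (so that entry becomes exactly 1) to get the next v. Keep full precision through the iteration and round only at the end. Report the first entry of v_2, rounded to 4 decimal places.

Gv0 = (-4.00000, 7.00000); divide by 7.00000 → v1 = (-0.57143, 1.00000)
Gv1 = (-0.71429, -3.00000); divide by -3.00000 → v2 = (0.23810, 1.00000)
Requested entry of v2: -5/-21 = 0.2381

0.2381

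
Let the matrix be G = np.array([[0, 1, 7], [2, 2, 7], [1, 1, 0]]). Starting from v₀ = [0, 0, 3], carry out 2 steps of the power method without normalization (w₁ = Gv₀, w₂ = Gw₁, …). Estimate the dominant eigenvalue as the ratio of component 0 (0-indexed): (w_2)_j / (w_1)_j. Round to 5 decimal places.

w1 = Gv₀ = (0·0 + 1·0 + 7·3; 2·0 + 2·0 + 7·3; 1·0 + 1·0 + 0·3) = (21, 21, 0)
w2 = Gw1 = (0·21 + 1·21 + 7·0; 2·21 + 2·21 + 7·0; 1·21 + 1·21 + 0·0) = (21, 84, 42)
Ratio at component: 21 / 21 = 1.00000

λ ≈ 1.00000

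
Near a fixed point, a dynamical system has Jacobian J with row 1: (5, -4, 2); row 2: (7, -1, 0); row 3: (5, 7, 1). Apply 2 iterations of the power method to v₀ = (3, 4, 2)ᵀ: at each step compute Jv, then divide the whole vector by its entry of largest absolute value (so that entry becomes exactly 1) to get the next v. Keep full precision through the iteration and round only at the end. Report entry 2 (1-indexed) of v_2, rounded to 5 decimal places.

Jv0 = (3.000000, 17.000000, 45.000000); divide by 45.000000 → v1 = (0.066667, 0.377778, 1.000000)
Jv1 = (0.822222, 0.088889, 3.977778); divide by 3.977778 → v2 = (0.206704, 0.022346, 1.000000)
Requested entry of v2: 4/179 = 0.02235

0.02235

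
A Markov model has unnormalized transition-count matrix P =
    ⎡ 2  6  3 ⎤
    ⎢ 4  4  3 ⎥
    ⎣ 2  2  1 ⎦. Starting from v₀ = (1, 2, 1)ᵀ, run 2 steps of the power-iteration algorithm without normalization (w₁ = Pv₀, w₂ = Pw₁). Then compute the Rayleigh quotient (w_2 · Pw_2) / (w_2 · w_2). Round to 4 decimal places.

9.4540

w1 = Pv₀ = (2·1 + 6·2 + 3·1; 4·1 + 4·2 + 3·1; 2·1 + 2·2 + 1·1) = (17, 15, 7)
w2 = Pw1 = (2·17 + 6·15 + 3·7; 4·17 + 4·15 + 3·7; 2·17 + 2·15 + 1·7) = (145, 149, 71)
Pw2 = (1397, 1389, 659)
w2·Pw2 = 145·1397 + 149·1389 + 71·659 = 456315; w2·w2 = 145·145 + 149·149 + 71·71 = 48267
λ ≈ 456315/48267 = 9.4540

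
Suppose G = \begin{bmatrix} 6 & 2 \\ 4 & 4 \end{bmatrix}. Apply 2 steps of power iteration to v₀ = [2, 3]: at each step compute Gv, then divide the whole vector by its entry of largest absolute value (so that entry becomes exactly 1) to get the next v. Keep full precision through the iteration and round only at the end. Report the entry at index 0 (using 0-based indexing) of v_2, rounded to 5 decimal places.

Gv0 = (18.000000, 20.000000); divide by 20.000000 → v1 = (0.900000, 1.000000)
Gv1 = (7.400000, 7.600000); divide by 7.600000 → v2 = (0.973684, 1.000000)
Requested entry of v2: 148/152 = 0.97368

0.97368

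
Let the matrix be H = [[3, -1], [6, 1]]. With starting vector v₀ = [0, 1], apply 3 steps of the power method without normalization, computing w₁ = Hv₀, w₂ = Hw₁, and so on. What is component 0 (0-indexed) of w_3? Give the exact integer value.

-7

w1 = Hv₀ = (-1, 1)
w2 = Hw1 = (-4, -5)
w3 = Hw2 = (-7, -29)
The requested component of w3 is -7.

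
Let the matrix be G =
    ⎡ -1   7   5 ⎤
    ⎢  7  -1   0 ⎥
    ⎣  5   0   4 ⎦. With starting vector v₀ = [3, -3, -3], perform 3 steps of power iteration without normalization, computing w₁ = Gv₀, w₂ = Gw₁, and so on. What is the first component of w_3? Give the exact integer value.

-3216

w1 = Gv₀ = ((-1)·3 + 7·(-3) + 5·(-3); 7·3 + (-1)·(-3) + 0·(-3); 5·3 + 0·(-3) + 4·(-3)) = (-39, 24, 3)
w2 = Gw1 = ((-1)·(-39) + 7·24 + 5·3; 7·(-39) + (-1)·24 + 0·3; 5·(-39) + 0·24 + 4·3) = (222, -297, -183)
w3 = Gw2 = (-3216, 1851, 378)
The requested component of w3 is -3216.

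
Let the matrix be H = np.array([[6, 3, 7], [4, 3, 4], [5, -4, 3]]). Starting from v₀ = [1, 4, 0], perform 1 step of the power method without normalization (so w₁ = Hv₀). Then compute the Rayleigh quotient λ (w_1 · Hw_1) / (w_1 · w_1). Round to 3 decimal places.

λ ≈ 3.873

w1 = Hv₀ = (6·1 + 3·4 + 7·0; 4·1 + 3·4 + 4·0; 5·1 + (-4)·4 + 3·0) = (18, 16, -11)
Hw1 = (79, 76, -7)
w1·Hw1 = 18·79 + 16·76 + (-11)·(-7) = 2715; w1·w1 = 18·18 + 16·16 + (-11)·(-11) = 701
λ ≈ 2715/701 = 3.873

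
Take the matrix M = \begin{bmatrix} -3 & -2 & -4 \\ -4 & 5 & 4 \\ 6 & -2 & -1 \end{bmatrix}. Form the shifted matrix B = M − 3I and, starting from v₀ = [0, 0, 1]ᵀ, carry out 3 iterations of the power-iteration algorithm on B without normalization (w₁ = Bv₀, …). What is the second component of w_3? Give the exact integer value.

B = M − 3I has rows (-6, -2, -4); (-4, 2, 4); (6, -2, -4)
w1 = Bv₀ = ((-6)·0 + (-2)·0 + (-4)·1; (-4)·0 + 2·0 + 4·1; 6·0 + (-2)·0 + (-4)·1) = (-4, 4, -4)
w2 = Bw1 = ((-6)·(-4) + (-2)·4 + (-4)·(-4); (-4)·(-4) + 2·4 + 4·(-4); 6·(-4) + (-2)·4 + (-4)·(-4)) = (32, 8, -16)
w3 = Bw2 = (-144, -176, 240)
Requested component of w3: -176

-176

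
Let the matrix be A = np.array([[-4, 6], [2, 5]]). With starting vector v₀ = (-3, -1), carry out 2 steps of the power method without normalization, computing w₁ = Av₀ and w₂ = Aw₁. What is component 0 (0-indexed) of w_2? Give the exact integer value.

-90

w1 = Av₀ = ((-4)·(-3) + 6·(-1); 2·(-3) + 5·(-1)) = (6, -11)
w2 = Aw1 = ((-4)·6 + 6·(-11); 2·6 + 5·(-11)) = (-90, -43)
The requested component of w2 is -90.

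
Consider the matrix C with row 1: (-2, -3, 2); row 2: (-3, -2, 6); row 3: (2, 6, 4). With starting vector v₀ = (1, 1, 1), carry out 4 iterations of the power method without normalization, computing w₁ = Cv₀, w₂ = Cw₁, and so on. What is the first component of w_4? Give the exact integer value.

w1 = Cv₀ = ((-2)·1 + (-3)·1 + 2·1; (-3)·1 + (-2)·1 + 6·1; 2·1 + 6·1 + 4·1) = (-3, 1, 12)
w2 = Cw1 = ((-2)·(-3) + (-3)·1 + 2·12; (-3)·(-3) + (-2)·1 + 6·12; 2·(-3) + 6·1 + 4·12) = (27, 79, 48)
w3 = Cw2 = (-195, 49, 720)
w4 = Cw3 = (1683, 4807, 2784)
The requested component of w4 is 1683.

1683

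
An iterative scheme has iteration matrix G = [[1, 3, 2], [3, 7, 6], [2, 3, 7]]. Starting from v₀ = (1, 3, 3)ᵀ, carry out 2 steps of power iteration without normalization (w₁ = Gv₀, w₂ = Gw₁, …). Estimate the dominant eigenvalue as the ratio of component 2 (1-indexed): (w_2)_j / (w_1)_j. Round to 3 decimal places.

12.714

w1 = Gv₀ = (16, 42, 32)
w2 = Gw1 = (206, 534, 382)
Ratio at component: 534 / 42 = 12.714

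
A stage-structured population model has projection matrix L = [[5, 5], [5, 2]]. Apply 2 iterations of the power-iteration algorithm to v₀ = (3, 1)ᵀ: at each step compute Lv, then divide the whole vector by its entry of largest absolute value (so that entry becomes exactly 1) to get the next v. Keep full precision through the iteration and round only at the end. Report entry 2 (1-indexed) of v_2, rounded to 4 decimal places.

Lv0 = (20.00000, 17.00000); divide by 20.00000 → v1 = (1.00000, 0.85000)
Lv1 = (9.25000, 6.70000); divide by 9.25000 → v2 = (1.00000, 0.72432)
Requested entry of v2: 134/185 = 0.7243

0.7243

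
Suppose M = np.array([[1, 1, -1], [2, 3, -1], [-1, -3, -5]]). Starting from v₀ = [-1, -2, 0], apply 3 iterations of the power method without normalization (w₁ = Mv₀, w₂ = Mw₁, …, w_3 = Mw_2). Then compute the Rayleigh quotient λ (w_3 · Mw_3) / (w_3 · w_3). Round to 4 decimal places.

0.9346

w1 = Mv₀ = (1·(-1) + 1·(-2) + (-1)·0; 2·(-1) + 3·(-2) + (-1)·0; (-1)·(-1) + (-3)·(-2) + (-5)·0) = (-3, -8, 7)
w2 = Mw1 = (1·(-3) + 1·(-8) + (-1)·7; 2·(-3) + 3·(-8) + (-1)·7; (-1)·(-3) + (-3)·(-8) + (-5)·7) = (-18, -37, -8)
w3 = Mw2 = (-47, -139, 169)
Mw3 = (-355, -680, -381)
w3·Mw3 = (-47)·(-355) + (-139)·(-680) + 169·(-381) = 46816; w3·w3 = (-47)·(-47) + (-139)·(-139) + 169·169 = 50091
λ ≈ 46816/50091 = 0.9346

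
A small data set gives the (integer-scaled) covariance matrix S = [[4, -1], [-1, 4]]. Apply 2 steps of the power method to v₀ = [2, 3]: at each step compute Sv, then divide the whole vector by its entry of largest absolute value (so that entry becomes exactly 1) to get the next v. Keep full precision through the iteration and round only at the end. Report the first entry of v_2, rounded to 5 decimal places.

Sv0 = (5.000000, 10.000000); divide by 10.000000 → v1 = (0.500000, 1.000000)
Sv1 = (1.000000, 3.500000); divide by 3.500000 → v2 = (0.285714, 1.000000)
Requested entry of v2: 10/35 = 0.28571

0.28571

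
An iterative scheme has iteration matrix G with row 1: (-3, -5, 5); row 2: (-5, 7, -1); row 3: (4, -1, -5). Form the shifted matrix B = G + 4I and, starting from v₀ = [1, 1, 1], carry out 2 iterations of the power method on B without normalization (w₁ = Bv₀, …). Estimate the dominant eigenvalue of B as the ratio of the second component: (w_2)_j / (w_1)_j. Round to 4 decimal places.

B = G + 4I has rows (1, -5, 5); (-5, 11, -1); (4, -1, -1)
w1 = Bv₀ = (1·1 + (-5)·1 + 5·1; (-5)·1 + 11·1 + (-1)·1; 4·1 + (-1)·1 + (-1)·1) = (1, 5, 2)
w2 = Bw1 = (1·1 + (-5)·5 + 5·2; (-5)·1 + 11·5 + (-1)·2; 4·1 + (-1)·5 + (-1)·2) = (-14, 48, -3)
Ratio: 48/5 = 9.6000

μ ≈ 9.6000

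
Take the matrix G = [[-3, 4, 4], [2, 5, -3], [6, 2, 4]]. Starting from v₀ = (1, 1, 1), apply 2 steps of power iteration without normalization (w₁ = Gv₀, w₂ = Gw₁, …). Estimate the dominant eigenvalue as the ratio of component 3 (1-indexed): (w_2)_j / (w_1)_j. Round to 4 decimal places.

λ ≈ 7.1667

w1 = Gv₀ = (5, 4, 12)
w2 = Gw1 = (49, -6, 86)
Ratio at component: 86 / 12 = 7.1667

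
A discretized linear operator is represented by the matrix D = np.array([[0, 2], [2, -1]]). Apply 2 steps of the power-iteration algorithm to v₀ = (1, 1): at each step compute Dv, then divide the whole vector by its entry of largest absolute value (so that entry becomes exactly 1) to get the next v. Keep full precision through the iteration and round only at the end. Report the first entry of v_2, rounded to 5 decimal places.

0.66667

Dv0 = (2.000000, 1.000000); divide by 2.000000 → v1 = (1.000000, 0.500000)
Dv1 = (1.000000, 1.500000); divide by 1.500000 → v2 = (0.666667, 1.000000)
Requested entry of v2: 2/3 = 0.66667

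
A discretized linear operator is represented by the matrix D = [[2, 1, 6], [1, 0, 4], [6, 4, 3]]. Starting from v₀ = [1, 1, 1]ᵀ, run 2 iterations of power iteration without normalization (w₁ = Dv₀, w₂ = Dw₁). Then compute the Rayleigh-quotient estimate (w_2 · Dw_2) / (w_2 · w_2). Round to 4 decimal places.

w1 = Dv₀ = (9, 5, 13)
w2 = Dw1 = (101, 61, 113)
Dw2 = (941, 553, 1189)
w2·Dw2 = 101·941 + 61·553 + 113·1189 = 263131; w2·w2 = 101·101 + 61·61 + 113·113 = 26691
λ ≈ 263131/26691 = 9.8584

9.8584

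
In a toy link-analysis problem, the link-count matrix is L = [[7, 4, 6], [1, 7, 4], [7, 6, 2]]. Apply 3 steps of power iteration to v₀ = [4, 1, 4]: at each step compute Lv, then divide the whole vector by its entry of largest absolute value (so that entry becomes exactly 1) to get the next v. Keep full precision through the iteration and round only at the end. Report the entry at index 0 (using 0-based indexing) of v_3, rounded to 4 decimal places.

1.0000

Lv0 = (56.00000, 27.00000, 42.00000); divide by 56.00000 → v1 = (1.00000, 0.48214, 0.75000)
Lv1 = (13.42857, 7.37500, 11.39286); divide by 13.42857 → v2 = (1.00000, 0.54920, 0.84840)
Lv2 = (14.28723, 8.23803, 11.99202); divide by 14.28723 → v3 = (1.00000, 0.57660, 0.83935)
Requested entry of v3: 10744/10744 = 1.0000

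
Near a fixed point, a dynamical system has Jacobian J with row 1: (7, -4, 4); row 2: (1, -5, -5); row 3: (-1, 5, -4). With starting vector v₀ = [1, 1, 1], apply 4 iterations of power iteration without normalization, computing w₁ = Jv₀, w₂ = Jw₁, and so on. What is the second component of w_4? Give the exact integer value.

w1 = Jv₀ = (7, -9, 0)
w2 = Jw1 = (85, 52, -52)
w3 = Jw2 = (179, 85, 383)
w4 = Jw3 = (2445, -2161, -1286)
The requested component of w4 is -2161.

-2161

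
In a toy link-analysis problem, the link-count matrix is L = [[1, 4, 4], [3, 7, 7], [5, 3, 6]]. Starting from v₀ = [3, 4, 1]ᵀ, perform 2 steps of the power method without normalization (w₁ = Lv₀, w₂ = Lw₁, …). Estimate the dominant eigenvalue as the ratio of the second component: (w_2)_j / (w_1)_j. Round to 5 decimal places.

13.81818

w1 = Lv₀ = (1·3 + 4·4 + 4·1; 3·3 + 7·4 + 7·1; 5·3 + 3·4 + 6·1) = (23, 44, 33)
w2 = Lw1 = (1·23 + 4·44 + 4·33; 3·23 + 7·44 + 7·33; 5·23 + 3·44 + 6·33) = (331, 608, 445)
Ratio at component: 608 / 44 = 13.81818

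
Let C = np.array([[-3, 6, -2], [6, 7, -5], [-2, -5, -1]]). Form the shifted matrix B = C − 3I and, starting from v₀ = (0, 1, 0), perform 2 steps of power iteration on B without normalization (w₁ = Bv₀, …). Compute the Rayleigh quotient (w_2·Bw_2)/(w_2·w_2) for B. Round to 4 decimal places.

5.0044

B = C − 3I has rows (-6, 6, -2); (6, 4, -5); (-2, -5, -4)
w1 = Bv₀ = ((-6)·0 + 6·1 + (-2)·0; 6·0 + 4·1 + (-5)·0; (-2)·0 + (-5)·1 + (-4)·0) = (6, 4, -5)
w2 = Bw1 = ((-6)·6 + 6·4 + (-2)·(-5); 6·6 + 4·4 + (-5)·(-5); (-2)·6 + (-5)·4 + (-4)·(-5)) = (-2, 77, -12)
Bw2 = (498, 356, -333)
w2·Bw2 = 30412; w2·w2 = 6077; μ ≈ 30412/6077 = 5.0044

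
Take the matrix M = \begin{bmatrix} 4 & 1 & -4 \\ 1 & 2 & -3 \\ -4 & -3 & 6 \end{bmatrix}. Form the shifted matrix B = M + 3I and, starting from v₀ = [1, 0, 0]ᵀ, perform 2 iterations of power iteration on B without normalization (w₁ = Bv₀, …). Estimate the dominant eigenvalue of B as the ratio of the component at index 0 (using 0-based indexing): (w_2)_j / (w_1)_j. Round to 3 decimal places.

9.429

B = M + 3I has rows (7, 1, -4); (1, 5, -3); (-4, -3, 9)
w1 = Bv₀ = (7, 1, -4)
w2 = Bw1 = (66, 24, -67)
Ratio: 66/7 = 9.429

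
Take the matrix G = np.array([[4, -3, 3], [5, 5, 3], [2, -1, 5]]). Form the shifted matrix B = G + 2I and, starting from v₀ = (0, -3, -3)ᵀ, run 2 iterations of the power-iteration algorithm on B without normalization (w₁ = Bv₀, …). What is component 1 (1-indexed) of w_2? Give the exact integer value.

B = G + 2I has rows (6, -3, 3); (5, 7, 3); (2, -1, 7)
w1 = Bv₀ = (0, -30, -18)
w2 = Bw1 = (36, -264, -96)
Requested component of w2: 36

36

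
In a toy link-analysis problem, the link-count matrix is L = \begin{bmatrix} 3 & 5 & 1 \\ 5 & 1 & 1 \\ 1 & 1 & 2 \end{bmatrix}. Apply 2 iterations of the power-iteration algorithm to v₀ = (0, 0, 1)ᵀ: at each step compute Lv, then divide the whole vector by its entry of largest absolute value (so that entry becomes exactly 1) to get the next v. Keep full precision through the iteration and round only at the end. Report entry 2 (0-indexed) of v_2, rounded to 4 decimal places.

Lv0 = (1.00000, 1.00000, 2.00000); divide by 2.00000 → v1 = (0.50000, 0.50000, 1.00000)
Lv1 = (5.00000, 4.00000, 3.00000); divide by 5.00000 → v2 = (1.00000, 0.80000, 0.60000)
Requested entry of v2: 6/10 = 0.6000

0.6000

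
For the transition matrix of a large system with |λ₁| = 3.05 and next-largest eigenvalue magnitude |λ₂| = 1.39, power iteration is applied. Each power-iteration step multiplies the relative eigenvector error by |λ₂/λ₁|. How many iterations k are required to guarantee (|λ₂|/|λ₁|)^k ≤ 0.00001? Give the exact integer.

|λ₂/λ₁| = 1.39/3.05 = 0.45574
Need k ≥ ln(0.00001) / ln(0.45574) = -11.5129 / -0.7858 ≈ 14.651
Smallest integer k satisfying the bound: 15

15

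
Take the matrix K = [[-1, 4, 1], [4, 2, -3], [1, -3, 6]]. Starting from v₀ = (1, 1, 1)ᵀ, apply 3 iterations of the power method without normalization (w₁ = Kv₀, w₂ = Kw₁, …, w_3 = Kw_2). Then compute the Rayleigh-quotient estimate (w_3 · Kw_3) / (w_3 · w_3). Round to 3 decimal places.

5.210

w1 = Kv₀ = ((-1)·1 + 4·1 + 1·1; 4·1 + 2·1 + (-3)·1; 1·1 + (-3)·1 + 6·1) = (4, 3, 4)
w2 = Kw1 = ((-1)·4 + 4·3 + 1·4; 4·4 + 2·3 + (-3)·4; 1·4 + (-3)·3 + 6·4) = (12, 10, 19)
w3 = Kw2 = (47, 11, 96)
Kw3 = (93, -78, 590)
w3·Kw3 = 47·93 + 11·(-78) + 96·590 = 60153; w3·w3 = 47·47 + 11·11 + 96·96 = 11546
λ ≈ 60153/11546 = 5.210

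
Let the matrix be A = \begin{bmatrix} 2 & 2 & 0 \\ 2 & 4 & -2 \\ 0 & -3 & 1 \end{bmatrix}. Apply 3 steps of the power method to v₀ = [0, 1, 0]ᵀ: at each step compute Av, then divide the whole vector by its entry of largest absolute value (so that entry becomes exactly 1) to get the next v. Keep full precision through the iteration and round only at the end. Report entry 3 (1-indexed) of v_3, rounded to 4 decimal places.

Av0 = (2.00000, 4.00000, -3.00000); divide by 4.00000 → v1 = (0.50000, 1.00000, -0.75000)
Av1 = (3.00000, 6.50000, -3.75000); divide by 6.50000 → v2 = (0.46154, 1.00000, -0.57692)
Av2 = (2.92308, 6.07692, -3.57692); divide by 6.07692 → v3 = (0.48101, 1.00000, -0.58861)
Requested entry of v3: -93/158 = -0.5886

-0.5886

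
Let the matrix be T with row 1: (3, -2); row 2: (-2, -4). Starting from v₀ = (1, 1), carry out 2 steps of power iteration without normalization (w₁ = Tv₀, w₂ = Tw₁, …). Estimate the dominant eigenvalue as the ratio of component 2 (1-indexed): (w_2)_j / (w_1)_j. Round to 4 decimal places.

w1 = Tv₀ = (3·1 + (-2)·1; (-2)·1 + (-4)·1) = (1, -6)
w2 = Tw1 = (3·1 + (-2)·(-6); (-2)·1 + (-4)·(-6)) = (15, 22)
Ratio at component: 22 / -6 = -3.6667

-3.6667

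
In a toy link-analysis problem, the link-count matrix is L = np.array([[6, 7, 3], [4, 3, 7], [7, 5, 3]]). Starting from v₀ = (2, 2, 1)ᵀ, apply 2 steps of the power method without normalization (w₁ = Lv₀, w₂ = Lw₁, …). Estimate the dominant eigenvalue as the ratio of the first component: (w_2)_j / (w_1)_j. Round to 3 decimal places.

w1 = Lv₀ = (29, 21, 27)
w2 = Lw1 = (402, 368, 389)
Ratio at component: 402 / 29 = 13.862

13.862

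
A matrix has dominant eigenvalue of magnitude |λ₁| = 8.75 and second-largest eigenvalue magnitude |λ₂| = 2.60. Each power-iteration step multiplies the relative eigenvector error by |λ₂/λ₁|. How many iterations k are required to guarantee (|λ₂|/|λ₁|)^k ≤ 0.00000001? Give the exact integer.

16

|λ₂/λ₁| = 2.60/8.75 = 0.29714
Need k ≥ ln(0.00000001) / ln(0.29714) = -18.4207 / -1.2135 ≈ 15.179
Smallest integer k satisfying the bound: 16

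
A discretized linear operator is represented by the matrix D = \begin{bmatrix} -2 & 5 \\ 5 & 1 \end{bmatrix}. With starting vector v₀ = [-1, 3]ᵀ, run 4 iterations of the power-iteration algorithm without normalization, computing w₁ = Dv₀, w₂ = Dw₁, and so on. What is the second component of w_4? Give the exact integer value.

2378

w1 = Dv₀ = ((-2)·(-1) + 5·3; 5·(-1) + 1·3) = (17, -2)
w2 = Dw1 = ((-2)·17 + 5·(-2); 5·17 + 1·(-2)) = (-44, 83)
w3 = Dw2 = (503, -137)
w4 = Dw3 = (-1691, 2378)
The requested component of w4 is 2378.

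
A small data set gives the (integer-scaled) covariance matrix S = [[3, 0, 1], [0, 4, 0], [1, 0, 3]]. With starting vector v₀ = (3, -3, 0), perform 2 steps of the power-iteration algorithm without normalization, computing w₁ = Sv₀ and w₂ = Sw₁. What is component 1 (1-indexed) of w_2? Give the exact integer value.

30

w1 = Sv₀ = (3·3 + 0·(-3) + 1·0; 0·3 + 4·(-3) + 0·0; 1·3 + 0·(-3) + 3·0) = (9, -12, 3)
w2 = Sw1 = (3·9 + 0·(-12) + 1·3; 0·9 + 4·(-12) + 0·3; 1·9 + 0·(-12) + 3·3) = (30, -48, 18)
The requested component of w2 is 30.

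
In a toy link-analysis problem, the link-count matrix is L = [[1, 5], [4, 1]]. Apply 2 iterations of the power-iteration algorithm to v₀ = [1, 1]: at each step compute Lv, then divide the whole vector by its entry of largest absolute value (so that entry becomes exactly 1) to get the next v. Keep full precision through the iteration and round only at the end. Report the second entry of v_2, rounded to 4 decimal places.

0.9355

Lv0 = (6.00000, 5.00000); divide by 6.00000 → v1 = (1.00000, 0.83333)
Lv1 = (5.16667, 4.83333); divide by 5.16667 → v2 = (1.00000, 0.93548)
Requested entry of v2: 29/31 = 0.9355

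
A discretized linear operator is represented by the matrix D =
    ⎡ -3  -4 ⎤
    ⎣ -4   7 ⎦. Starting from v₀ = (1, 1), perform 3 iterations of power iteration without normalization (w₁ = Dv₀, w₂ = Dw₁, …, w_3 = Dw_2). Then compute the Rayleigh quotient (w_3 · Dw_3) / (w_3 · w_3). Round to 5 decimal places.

w1 = Dv₀ = ((-3)·1 + (-4)·1; (-4)·1 + 7·1) = (-7, 3)
w2 = Dw1 = ((-3)·(-7) + (-4)·3; (-4)·(-7) + 7·3) = (9, 49)
w3 = Dw2 = (-223, 307)
Dw3 = (-559, 3041)
w3·Dw3 = (-223)·(-559) + 307·3041 = 1058244; w3·w3 = (-223)·(-223) + 307·307 = 143978
λ ≈ 1058244/143978 = 7.35004

7.35004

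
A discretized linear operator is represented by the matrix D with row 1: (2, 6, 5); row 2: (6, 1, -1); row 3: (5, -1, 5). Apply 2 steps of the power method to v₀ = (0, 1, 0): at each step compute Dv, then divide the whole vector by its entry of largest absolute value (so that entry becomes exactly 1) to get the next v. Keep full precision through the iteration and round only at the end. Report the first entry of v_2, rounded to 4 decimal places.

Dv0 = (6.00000, 1.00000, -1.00000); divide by 6.00000 → v1 = (1.00000, 0.16667, -0.16667)
Dv1 = (2.16667, 6.33333, 4.00000); divide by 6.33333 → v2 = (0.34211, 1.00000, 0.63158)
Requested entry of v2: 13/38 = 0.3421

0.3421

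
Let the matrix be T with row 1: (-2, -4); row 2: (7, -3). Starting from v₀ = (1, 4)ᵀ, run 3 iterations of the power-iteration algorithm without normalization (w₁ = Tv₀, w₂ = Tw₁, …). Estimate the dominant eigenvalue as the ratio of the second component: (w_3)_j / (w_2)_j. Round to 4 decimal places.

w1 = Tv₀ = ((-2)·1 + (-4)·4; 7·1 + (-3)·4) = (-18, -5)
w2 = Tw1 = ((-2)·(-18) + (-4)·(-5); 7·(-18) + (-3)·(-5)) = (56, -111)
w3 = Tw2 = (332, 725)
Ratio at component: 725 / -111 = -6.5315

-6.5315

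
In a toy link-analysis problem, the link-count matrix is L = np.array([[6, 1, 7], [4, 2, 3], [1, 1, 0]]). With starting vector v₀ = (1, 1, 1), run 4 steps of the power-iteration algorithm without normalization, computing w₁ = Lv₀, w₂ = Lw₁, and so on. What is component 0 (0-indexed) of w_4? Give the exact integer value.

w1 = Lv₀ = (6·1 + 1·1 + 7·1; 4·1 + 2·1 + 3·1; 1·1 + 1·1 + 0·1) = (14, 9, 2)
w2 = Lw1 = (6·14 + 1·9 + 7·2; 4·14 + 2·9 + 3·2; 1·14 + 1·9 + 0·2) = (107, 80, 23)
w3 = Lw2 = (883, 657, 187)
w4 = Lw3 = (7264, 5407, 1540)
The requested component of w4 is 7264.

7264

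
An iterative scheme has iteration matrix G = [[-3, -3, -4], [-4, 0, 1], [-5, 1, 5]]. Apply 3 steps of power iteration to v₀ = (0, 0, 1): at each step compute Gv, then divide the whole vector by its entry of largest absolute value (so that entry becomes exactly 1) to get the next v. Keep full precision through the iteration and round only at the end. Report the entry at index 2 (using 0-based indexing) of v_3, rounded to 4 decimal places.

Gv0 = (-4.00000, 1.00000, 5.00000); divide by 5.00000 → v1 = (-0.80000, 0.20000, 1.00000)
Gv1 = (-2.20000, 4.20000, 9.20000); divide by 9.20000 → v2 = (-0.23913, 0.45652, 1.00000)
Gv2 = (-4.65217, 1.95652, 6.65217); divide by 6.65217 → v3 = (-0.69935, 0.29412, 1.00000)
Requested entry of v3: 306/306 = 1.0000

1.0000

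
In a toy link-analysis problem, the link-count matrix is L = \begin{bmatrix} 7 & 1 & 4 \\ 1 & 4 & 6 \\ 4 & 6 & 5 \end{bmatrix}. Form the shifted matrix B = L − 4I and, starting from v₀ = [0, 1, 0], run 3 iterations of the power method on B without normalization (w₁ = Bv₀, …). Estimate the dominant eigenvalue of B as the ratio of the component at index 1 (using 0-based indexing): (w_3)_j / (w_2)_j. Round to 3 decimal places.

2.351

B = L − 4I has rows (3, 1, 4); (1, 0, 6); (4, 6, 1)
w1 = Bv₀ = (1, 0, 6)
w2 = Bw1 = (27, 37, 10)
w3 = Bw2 = (158, 87, 340)
Ratio: 87/37 = 2.351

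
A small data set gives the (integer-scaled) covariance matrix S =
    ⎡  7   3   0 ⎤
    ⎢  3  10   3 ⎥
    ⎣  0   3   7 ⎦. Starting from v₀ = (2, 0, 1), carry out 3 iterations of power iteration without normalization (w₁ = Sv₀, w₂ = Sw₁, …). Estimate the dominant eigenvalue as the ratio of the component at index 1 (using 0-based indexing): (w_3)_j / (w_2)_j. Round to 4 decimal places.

λ ≈ 13.9412

w1 = Sv₀ = (7·2 + 3·0 + 0·1; 3·2 + 10·0 + 3·1; 0·2 + 3·0 + 7·1) = (14, 9, 7)
w2 = Sw1 = (7·14 + 3·9 + 0·7; 3·14 + 10·9 + 3·7; 0·14 + 3·9 + 7·7) = (125, 153, 76)
w3 = Sw2 = (1334, 2133, 991)
Ratio at component: 2133 / 153 = 13.9412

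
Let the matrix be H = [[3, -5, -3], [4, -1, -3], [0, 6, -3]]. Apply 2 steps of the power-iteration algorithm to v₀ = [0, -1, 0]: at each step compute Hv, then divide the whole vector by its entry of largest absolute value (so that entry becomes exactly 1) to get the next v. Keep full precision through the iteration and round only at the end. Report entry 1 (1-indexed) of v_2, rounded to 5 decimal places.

0.75676

Hv0 = (5.000000, 1.000000, -6.000000); divide by -6.000000 → v1 = (-0.833333, -0.166667, 1.000000)
Hv1 = (-4.666667, -6.166667, -4.000000); divide by -6.166667 → v2 = (0.756757, 1.000000, 0.648649)
Requested entry of v2: 28/37 = 0.75676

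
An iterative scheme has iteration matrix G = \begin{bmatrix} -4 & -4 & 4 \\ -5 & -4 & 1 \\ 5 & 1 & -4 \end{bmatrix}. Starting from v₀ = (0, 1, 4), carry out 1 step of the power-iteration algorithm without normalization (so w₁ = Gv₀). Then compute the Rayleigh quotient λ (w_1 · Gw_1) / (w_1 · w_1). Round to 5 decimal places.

w1 = Gv₀ = (12, 0, -15)
Gw1 = (-108, -75, 120)
w1·Gw1 = 12·(-108) + 0·(-75) + (-15)·120 = -3096; w1·w1 = 12·12 + 0·0 + (-15)·(-15) = 369
λ ≈ -3096/369 = -8.39024

λ ≈ -8.39024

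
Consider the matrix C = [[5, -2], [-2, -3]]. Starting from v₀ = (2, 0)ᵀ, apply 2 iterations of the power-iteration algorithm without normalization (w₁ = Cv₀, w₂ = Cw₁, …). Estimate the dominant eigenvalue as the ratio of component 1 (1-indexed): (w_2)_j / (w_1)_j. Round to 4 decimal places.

λ ≈ 5.8000

w1 = Cv₀ = (5·2 + (-2)·0; (-2)·2 + (-3)·0) = (10, -4)
w2 = Cw1 = (5·10 + (-2)·(-4); (-2)·10 + (-3)·(-4)) = (58, -8)
Ratio at component: 58 / 10 = 5.8000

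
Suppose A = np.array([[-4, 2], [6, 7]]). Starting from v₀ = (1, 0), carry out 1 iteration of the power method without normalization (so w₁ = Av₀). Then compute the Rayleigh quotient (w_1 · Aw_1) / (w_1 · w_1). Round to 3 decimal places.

-0.077

w1 = Av₀ = ((-4)·1 + 2·0; 6·1 + 7·0) = (-4, 6)
Aw1 = (28, 18)
w1·Aw1 = (-4)·28 + 6·18 = -4; w1·w1 = (-4)·(-4) + 6·6 = 52
λ ≈ -4/52 = -0.077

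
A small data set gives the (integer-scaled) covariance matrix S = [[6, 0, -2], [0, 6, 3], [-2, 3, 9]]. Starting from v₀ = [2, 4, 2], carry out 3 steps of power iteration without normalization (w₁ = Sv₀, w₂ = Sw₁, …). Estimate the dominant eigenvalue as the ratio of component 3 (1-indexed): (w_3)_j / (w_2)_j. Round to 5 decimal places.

w1 = Sv₀ = (6·2 + 0·4 + (-2)·2; 0·2 + 6·4 + 3·2; (-2)·2 + 3·4 + 9·2) = (8, 30, 26)
w2 = Sw1 = (6·8 + 0·30 + (-2)·26; 0·8 + 6·30 + 3·26; (-2)·8 + 3·30 + 9·26) = (-4, 258, 308)
w3 = Sw2 = (-640, 2472, 3554)
Ratio at component: 3554 / 308 = 11.53896

11.53896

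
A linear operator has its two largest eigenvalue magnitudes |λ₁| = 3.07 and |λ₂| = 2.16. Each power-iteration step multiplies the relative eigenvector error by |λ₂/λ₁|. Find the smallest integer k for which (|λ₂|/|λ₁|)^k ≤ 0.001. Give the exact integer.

|λ₂/λ₁| = 2.16/3.07 = 0.70358
Need k ≥ ln(0.001) / ln(0.70358) = -6.9078 / -0.3516 ≈ 19.648
Smallest integer k satisfying the bound: 20

20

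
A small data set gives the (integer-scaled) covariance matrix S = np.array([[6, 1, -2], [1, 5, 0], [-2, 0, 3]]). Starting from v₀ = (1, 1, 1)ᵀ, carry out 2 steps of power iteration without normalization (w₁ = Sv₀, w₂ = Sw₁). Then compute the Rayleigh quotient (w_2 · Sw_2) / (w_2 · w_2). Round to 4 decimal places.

λ ≈ 6.8066

w1 = Sv₀ = (6·1 + 1·1 + (-2)·1; 1·1 + 5·1 + 0·1; (-2)·1 + 0·1 + 3·1) = (5, 6, 1)
w2 = Sw1 = (6·5 + 1·6 + (-2)·1; 1·5 + 5·6 + 0·1; (-2)·5 + 0·6 + 3·1) = (34, 35, -7)
Sw2 = (253, 209, -89)
w2·Sw2 = 34·253 + 35·209 + (-7)·(-89) = 16540; w2·w2 = 34·34 + 35·35 + (-7)·(-7) = 2430
λ ≈ 16540/2430 = 6.8066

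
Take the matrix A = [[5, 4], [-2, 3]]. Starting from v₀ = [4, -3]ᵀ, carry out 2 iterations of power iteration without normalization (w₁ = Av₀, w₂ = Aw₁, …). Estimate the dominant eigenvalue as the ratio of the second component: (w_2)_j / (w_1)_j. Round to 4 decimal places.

3.9412

w1 = Av₀ = (5·4 + 4·(-3); (-2)·4 + 3·(-3)) = (8, -17)
w2 = Aw1 = (5·8 + 4·(-17); (-2)·8 + 3·(-17)) = (-28, -67)
Ratio at component: -67 / -17 = 3.9412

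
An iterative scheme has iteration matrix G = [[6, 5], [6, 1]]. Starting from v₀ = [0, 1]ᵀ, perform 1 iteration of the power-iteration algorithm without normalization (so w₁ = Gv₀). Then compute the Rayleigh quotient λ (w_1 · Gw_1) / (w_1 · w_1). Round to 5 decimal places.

7.92308

w1 = Gv₀ = (5, 1)
Gw1 = (35, 31)
w1·Gw1 = 5·35 + 1·31 = 206; w1·w1 = 5·5 + 1·1 = 26
λ ≈ 206/26 = 7.92308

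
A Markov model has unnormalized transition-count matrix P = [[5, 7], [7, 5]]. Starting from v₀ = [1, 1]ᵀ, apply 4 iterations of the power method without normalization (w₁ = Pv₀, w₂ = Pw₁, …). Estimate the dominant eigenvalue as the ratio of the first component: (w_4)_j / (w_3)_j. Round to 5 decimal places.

12.00000

w1 = Pv₀ = (5·1 + 7·1; 7·1 + 5·1) = (12, 12)
w2 = Pw1 = (5·12 + 7·12; 7·12 + 5·12) = (144, 144)
w3 = Pw2 = (1728, 1728)
w4 = Pw3 = (20736, 20736)
Ratio at component: 20736 / 1728 = 12.00000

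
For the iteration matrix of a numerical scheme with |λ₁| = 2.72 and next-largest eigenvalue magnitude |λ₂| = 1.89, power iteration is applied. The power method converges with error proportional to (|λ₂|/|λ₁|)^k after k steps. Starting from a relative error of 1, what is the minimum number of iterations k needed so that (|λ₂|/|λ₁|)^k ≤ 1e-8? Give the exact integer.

51

|λ₂/λ₁| = 1.89/2.72 = 0.69485
Need k ≥ ln(1e-8) / ln(0.69485) = -18.4207 / -0.3641 ≈ 50.599
Smallest integer k satisfying the bound: 51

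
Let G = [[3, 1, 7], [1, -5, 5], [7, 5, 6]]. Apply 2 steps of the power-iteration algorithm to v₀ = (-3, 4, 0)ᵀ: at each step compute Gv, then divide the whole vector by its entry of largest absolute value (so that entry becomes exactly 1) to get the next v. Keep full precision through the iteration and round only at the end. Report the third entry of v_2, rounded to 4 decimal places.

1.0000

Gv0 = (-5.00000, -23.00000, -1.00000); divide by -23.00000 → v1 = (0.21739, 1.00000, 0.04348)
Gv1 = (1.95652, -4.56522, 6.78261); divide by 6.78261 → v2 = (0.28846, -0.67308, 1.00000)
Requested entry of v2: -156/-156 = 1.0000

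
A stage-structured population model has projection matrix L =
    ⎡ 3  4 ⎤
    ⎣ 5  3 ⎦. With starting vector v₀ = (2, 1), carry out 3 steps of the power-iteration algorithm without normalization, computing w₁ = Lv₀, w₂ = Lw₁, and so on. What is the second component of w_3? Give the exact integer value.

w1 = Lv₀ = (3·2 + 4·1; 5·2 + 3·1) = (10, 13)
w2 = Lw1 = (3·10 + 4·13; 5·10 + 3·13) = (82, 89)
w3 = Lw2 = (602, 677)
The requested component of w3 is 677.

677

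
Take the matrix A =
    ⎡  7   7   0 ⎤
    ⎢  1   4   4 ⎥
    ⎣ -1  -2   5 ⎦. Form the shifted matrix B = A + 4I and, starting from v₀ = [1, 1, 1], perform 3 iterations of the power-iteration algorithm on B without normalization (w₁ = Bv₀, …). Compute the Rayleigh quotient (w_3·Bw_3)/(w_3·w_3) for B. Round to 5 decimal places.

13.17077

B = A + 4I has rows (11, 7, 0); (1, 8, 4); (-1, -2, 9)
w1 = Bv₀ = (11·1 + 7·1 + 0·1; 1·1 + 8·1 + 4·1; (-1)·1 + (-2)·1 + 9·1) = (18, 13, 6)
w2 = Bw1 = (11·18 + 7·13 + 0·6; 1·18 + 8·13 + 4·6; (-1)·18 + (-2)·13 + 9·6) = (289, 146, 10)
w3 = Bw2 = (4201, 1497, -491)
Bw3 = (56690, 14213, -11614)
w3·Bw3 = 265134025; w3·w3 = 20130491; μ ≈ 265134025/20130491 = 13.17077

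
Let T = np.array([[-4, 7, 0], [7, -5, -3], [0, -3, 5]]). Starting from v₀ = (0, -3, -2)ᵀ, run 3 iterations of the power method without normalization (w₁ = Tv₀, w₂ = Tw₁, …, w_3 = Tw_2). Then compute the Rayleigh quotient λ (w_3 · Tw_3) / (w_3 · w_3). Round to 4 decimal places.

-11.7868

w1 = Tv₀ = ((-4)·0 + 7·(-3) + 0·(-2); 7·0 + (-5)·(-3) + (-3)·(-2); 0·0 + (-3)·(-3) + 5·(-2)) = (-21, 21, -1)
w2 = Tw1 = ((-4)·(-21) + 7·21 + 0·(-1); 7·(-21) + (-5)·21 + (-3)·(-1); 0·(-21) + (-3)·21 + 5·(-1)) = (231, -249, -68)
w3 = Tw2 = (-2667, 3066, 407)
Tw3 = (32130, -35220, -7163)
w3·Tw3 = (-2667)·32130 + 3066·(-35220) + 407·(-7163) = -196590571; w3·w3 = (-2667)·(-2667) + 3066·3066 + 407·407 = 16678894
λ ≈ -196590571/16678894 = -11.7868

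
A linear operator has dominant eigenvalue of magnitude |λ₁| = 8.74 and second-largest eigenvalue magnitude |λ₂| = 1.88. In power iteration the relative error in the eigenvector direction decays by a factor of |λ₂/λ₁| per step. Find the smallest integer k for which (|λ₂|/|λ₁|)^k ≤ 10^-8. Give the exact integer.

|λ₂/λ₁| = 1.88/8.74 = 0.21510
Need k ≥ ln(10^-8) / ln(0.21510) = -18.4207 / -1.5366 ≈ 11.988
Smallest integer k satisfying the bound: 12

12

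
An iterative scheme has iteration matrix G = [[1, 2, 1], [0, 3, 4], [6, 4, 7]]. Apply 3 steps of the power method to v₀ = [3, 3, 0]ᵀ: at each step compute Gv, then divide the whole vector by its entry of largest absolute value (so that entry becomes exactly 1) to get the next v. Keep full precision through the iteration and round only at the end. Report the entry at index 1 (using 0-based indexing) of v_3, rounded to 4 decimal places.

Gv0 = (9.00000, 9.00000, 30.00000); divide by 30.00000 → v1 = (0.30000, 0.30000, 1.00000)
Gv1 = (1.90000, 4.90000, 10.00000); divide by 10.00000 → v2 = (0.19000, 0.49000, 1.00000)
Gv2 = (2.17000, 5.47000, 10.10000); divide by 10.10000 → v3 = (0.21485, 0.54158, 1.00000)
Requested entry of v3: 1641/3030 = 0.5416

0.5416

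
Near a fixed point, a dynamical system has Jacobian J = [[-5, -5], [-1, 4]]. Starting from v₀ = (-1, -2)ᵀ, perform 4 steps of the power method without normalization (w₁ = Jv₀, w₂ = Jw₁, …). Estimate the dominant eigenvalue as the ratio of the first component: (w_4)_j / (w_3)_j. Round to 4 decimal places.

w1 = Jv₀ = (15, -7)
w2 = Jw1 = (-40, -43)
w3 = Jw2 = (415, -132)
w4 = Jw3 = (-1415, -943)
Ratio at component: -1415 / 415 = -3.4096

-3.4096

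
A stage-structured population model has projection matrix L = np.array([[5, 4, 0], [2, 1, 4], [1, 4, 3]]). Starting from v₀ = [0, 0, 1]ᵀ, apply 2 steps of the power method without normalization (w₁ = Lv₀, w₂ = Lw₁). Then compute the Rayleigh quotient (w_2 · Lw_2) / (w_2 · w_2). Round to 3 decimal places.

w1 = Lv₀ = (5·0 + 4·0 + 0·1; 2·0 + 1·0 + 4·1; 1·0 + 4·0 + 3·1) = (0, 4, 3)
w2 = Lw1 = (5·0 + 4·4 + 0·3; 2·0 + 1·4 + 4·3; 1·0 + 4·4 + 3·3) = (16, 16, 25)
Lw2 = (144, 148, 155)
w2·Lw2 = 16·144 + 16·148 + 25·155 = 8547; w2·w2 = 16·16 + 16·16 + 25·25 = 1137
λ ≈ 8547/1137 = 7.517

λ ≈ 7.517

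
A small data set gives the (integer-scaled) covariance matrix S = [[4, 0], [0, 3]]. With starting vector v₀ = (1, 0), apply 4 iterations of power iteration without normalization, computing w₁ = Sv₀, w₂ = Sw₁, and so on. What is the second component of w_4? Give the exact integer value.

0

w1 = Sv₀ = (4·1 + 0·0; 0·1 + 3·0) = (4, 0)
w2 = Sw1 = (4·4 + 0·0; 0·4 + 3·0) = (16, 0)
w3 = Sw2 = (64, 0)
w4 = Sw3 = (256, 0)
The requested component of w4 is 0.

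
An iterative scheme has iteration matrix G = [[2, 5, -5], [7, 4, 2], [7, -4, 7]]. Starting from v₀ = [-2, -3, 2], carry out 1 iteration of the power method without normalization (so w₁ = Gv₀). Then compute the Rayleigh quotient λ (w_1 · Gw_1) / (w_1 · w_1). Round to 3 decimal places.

8.246

w1 = Gv₀ = (-29, -22, 12)
Gw1 = (-228, -267, -31)
w1·Gw1 = (-29)·(-228) + (-22)·(-267) + 12·(-31) = 12114; w1·w1 = (-29)·(-29) + (-22)·(-22) + 12·12 = 1469
λ ≈ 12114/1469 = 8.246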